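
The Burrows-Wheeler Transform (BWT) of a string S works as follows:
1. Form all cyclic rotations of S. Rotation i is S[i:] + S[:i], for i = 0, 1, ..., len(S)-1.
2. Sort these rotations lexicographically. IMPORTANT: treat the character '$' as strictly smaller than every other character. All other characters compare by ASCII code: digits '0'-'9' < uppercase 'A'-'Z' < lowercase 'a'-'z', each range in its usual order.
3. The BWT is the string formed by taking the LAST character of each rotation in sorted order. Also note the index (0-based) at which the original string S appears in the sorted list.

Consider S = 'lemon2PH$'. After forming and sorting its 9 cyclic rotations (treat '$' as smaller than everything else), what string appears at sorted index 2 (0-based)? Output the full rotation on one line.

Answer: H$lemon2P

Derivation:
All 9 rotations (rotation i = S[i:]+S[:i]):
  rot[0] = lemon2PH$
  rot[1] = emon2PH$l
  rot[2] = mon2PH$le
  rot[3] = on2PH$lem
  rot[4] = n2PH$lemo
  rot[5] = 2PH$lemon
  rot[6] = PH$lemon2
  rot[7] = H$lemon2P
  rot[8] = $lemon2PH
Sorted (with $ < everything):
  sorted[0] = $lemon2PH
  sorted[1] = 2PH$lemon
  sorted[2] = H$lemon2P
  sorted[3] = PH$lemon2
  sorted[4] = emon2PH$l
  sorted[5] = lemon2PH$
  sorted[6] = mon2PH$le
  sorted[7] = n2PH$lemo
  sorted[8] = on2PH$lem
sorted[2] = H$lemon2P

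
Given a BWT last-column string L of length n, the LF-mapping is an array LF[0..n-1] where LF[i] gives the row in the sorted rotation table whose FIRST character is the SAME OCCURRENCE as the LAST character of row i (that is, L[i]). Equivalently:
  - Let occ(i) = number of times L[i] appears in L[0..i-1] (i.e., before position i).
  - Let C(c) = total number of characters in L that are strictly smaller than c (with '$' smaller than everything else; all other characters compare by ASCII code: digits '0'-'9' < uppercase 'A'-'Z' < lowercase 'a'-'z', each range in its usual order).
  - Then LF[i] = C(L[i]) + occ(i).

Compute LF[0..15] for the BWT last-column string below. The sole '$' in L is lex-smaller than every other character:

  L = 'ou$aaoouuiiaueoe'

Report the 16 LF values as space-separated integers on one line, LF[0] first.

Char counts: '$':1, 'a':3, 'e':2, 'i':2, 'o':4, 'u':4
C (first-col start): C('$')=0, C('a')=1, C('e')=4, C('i')=6, C('o')=8, C('u')=12
L[0]='o': occ=0, LF[0]=C('o')+0=8+0=8
L[1]='u': occ=0, LF[1]=C('u')+0=12+0=12
L[2]='$': occ=0, LF[2]=C('$')+0=0+0=0
L[3]='a': occ=0, LF[3]=C('a')+0=1+0=1
L[4]='a': occ=1, LF[4]=C('a')+1=1+1=2
L[5]='o': occ=1, LF[5]=C('o')+1=8+1=9
L[6]='o': occ=2, LF[6]=C('o')+2=8+2=10
L[7]='u': occ=1, LF[7]=C('u')+1=12+1=13
L[8]='u': occ=2, LF[8]=C('u')+2=12+2=14
L[9]='i': occ=0, LF[9]=C('i')+0=6+0=6
L[10]='i': occ=1, LF[10]=C('i')+1=6+1=7
L[11]='a': occ=2, LF[11]=C('a')+2=1+2=3
L[12]='u': occ=3, LF[12]=C('u')+3=12+3=15
L[13]='e': occ=0, LF[13]=C('e')+0=4+0=4
L[14]='o': occ=3, LF[14]=C('o')+3=8+3=11
L[15]='e': occ=1, LF[15]=C('e')+1=4+1=5

Answer: 8 12 0 1 2 9 10 13 14 6 7 3 15 4 11 5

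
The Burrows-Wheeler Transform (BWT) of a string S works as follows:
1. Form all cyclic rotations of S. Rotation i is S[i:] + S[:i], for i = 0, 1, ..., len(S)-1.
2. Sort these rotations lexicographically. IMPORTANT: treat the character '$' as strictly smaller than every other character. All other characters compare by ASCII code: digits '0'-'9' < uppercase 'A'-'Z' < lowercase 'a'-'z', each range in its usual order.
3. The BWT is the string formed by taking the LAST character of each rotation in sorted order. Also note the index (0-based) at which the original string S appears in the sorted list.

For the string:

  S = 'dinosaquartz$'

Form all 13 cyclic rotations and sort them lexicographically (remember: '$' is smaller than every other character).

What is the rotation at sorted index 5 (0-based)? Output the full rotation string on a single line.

All 13 rotations (rotation i = S[i:]+S[:i]):
  rot[0] = dinosaquartz$
  rot[1] = inosaquartz$d
  rot[2] = nosaquartz$di
  rot[3] = osaquartz$din
  rot[4] = saquartz$dino
  rot[5] = aquartz$dinos
  rot[6] = quartz$dinosa
  rot[7] = uartz$dinosaq
  rot[8] = artz$dinosaqu
  rot[9] = rtz$dinosaqua
  rot[10] = tz$dinosaquar
  rot[11] = z$dinosaquart
  rot[12] = $dinosaquartz
Sorted (with $ < everything):
  sorted[0] = $dinosaquartz
  sorted[1] = aquartz$dinos
  sorted[2] = artz$dinosaqu
  sorted[3] = dinosaquartz$
  sorted[4] = inosaquartz$d
  sorted[5] = nosaquartz$di
  sorted[6] = osaquartz$din
  sorted[7] = quartz$dinosa
  sorted[8] = rtz$dinosaqua
  sorted[9] = saquartz$dino
  sorted[10] = tz$dinosaquar
  sorted[11] = uartz$dinosaq
  sorted[12] = z$dinosaquart
sorted[5] = nosaquartz$di

Answer: nosaquartz$di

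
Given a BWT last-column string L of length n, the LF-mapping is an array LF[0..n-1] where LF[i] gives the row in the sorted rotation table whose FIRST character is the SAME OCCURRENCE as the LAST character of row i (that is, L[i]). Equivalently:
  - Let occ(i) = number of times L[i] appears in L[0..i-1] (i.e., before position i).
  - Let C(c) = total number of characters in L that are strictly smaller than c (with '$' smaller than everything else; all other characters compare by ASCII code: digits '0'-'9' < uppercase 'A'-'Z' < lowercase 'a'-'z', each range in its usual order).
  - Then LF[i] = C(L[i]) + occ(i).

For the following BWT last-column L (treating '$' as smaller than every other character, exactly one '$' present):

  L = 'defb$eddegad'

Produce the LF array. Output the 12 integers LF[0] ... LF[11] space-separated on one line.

Char counts: '$':1, 'a':1, 'b':1, 'd':4, 'e':3, 'f':1, 'g':1
C (first-col start): C('$')=0, C('a')=1, C('b')=2, C('d')=3, C('e')=7, C('f')=10, C('g')=11
L[0]='d': occ=0, LF[0]=C('d')+0=3+0=3
L[1]='e': occ=0, LF[1]=C('e')+0=7+0=7
L[2]='f': occ=0, LF[2]=C('f')+0=10+0=10
L[3]='b': occ=0, LF[3]=C('b')+0=2+0=2
L[4]='$': occ=0, LF[4]=C('$')+0=0+0=0
L[5]='e': occ=1, LF[5]=C('e')+1=7+1=8
L[6]='d': occ=1, LF[6]=C('d')+1=3+1=4
L[7]='d': occ=2, LF[7]=C('d')+2=3+2=5
L[8]='e': occ=2, LF[8]=C('e')+2=7+2=9
L[9]='g': occ=0, LF[9]=C('g')+0=11+0=11
L[10]='a': occ=0, LF[10]=C('a')+0=1+0=1
L[11]='d': occ=3, LF[11]=C('d')+3=3+3=6

Answer: 3 7 10 2 0 8 4 5 9 11 1 6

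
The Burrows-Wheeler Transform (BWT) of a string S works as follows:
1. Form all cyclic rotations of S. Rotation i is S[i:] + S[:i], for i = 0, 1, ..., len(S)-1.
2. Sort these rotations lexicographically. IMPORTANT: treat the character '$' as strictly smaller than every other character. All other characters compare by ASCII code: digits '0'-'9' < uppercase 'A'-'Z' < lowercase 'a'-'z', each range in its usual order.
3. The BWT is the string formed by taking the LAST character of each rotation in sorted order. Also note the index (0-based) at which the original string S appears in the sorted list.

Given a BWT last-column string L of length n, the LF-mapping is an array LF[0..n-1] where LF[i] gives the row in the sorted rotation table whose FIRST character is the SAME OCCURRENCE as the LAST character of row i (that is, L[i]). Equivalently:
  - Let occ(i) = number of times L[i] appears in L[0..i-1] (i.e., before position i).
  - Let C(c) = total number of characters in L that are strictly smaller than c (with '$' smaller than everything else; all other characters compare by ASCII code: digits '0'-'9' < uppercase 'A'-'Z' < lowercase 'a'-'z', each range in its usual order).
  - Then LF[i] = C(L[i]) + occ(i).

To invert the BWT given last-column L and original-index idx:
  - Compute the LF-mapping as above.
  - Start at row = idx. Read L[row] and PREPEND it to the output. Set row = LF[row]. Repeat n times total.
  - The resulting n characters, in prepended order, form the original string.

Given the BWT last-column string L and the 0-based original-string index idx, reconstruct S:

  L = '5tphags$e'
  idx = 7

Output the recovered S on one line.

LF mapping: 1 8 6 5 2 4 7 0 3
Walk LF starting at row 7, prepending L[row]:
  step 1: row=7, L[7]='$', prepend. Next row=LF[7]=0
  step 2: row=0, L[0]='5', prepend. Next row=LF[0]=1
  step 3: row=1, L[1]='t', prepend. Next row=LF[1]=8
  step 4: row=8, L[8]='e', prepend. Next row=LF[8]=3
  step 5: row=3, L[3]='h', prepend. Next row=LF[3]=5
  step 6: row=5, L[5]='g', prepend. Next row=LF[5]=4
  step 7: row=4, L[4]='a', prepend. Next row=LF[4]=2
  step 8: row=2, L[2]='p', prepend. Next row=LF[2]=6
  step 9: row=6, L[6]='s', prepend. Next row=LF[6]=7
Reversed output: spaghet5$

Answer: spaghet5$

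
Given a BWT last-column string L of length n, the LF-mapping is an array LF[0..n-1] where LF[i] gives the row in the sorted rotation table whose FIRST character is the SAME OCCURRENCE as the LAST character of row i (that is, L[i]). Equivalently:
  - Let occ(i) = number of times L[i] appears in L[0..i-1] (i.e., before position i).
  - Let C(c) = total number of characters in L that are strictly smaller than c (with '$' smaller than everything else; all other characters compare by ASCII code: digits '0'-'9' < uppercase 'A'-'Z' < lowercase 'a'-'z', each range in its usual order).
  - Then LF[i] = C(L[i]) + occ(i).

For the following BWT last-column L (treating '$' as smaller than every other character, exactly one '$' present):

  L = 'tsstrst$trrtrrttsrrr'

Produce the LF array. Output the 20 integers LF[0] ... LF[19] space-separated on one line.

Char counts: '$':1, 'r':8, 's':4, 't':7
C (first-col start): C('$')=0, C('r')=1, C('s')=9, C('t')=13
L[0]='t': occ=0, LF[0]=C('t')+0=13+0=13
L[1]='s': occ=0, LF[1]=C('s')+0=9+0=9
L[2]='s': occ=1, LF[2]=C('s')+1=9+1=10
L[3]='t': occ=1, LF[3]=C('t')+1=13+1=14
L[4]='r': occ=0, LF[4]=C('r')+0=1+0=1
L[5]='s': occ=2, LF[5]=C('s')+2=9+2=11
L[6]='t': occ=2, LF[6]=C('t')+2=13+2=15
L[7]='$': occ=0, LF[7]=C('$')+0=0+0=0
L[8]='t': occ=3, LF[8]=C('t')+3=13+3=16
L[9]='r': occ=1, LF[9]=C('r')+1=1+1=2
L[10]='r': occ=2, LF[10]=C('r')+2=1+2=3
L[11]='t': occ=4, LF[11]=C('t')+4=13+4=17
L[12]='r': occ=3, LF[12]=C('r')+3=1+3=4
L[13]='r': occ=4, LF[13]=C('r')+4=1+4=5
L[14]='t': occ=5, LF[14]=C('t')+5=13+5=18
L[15]='t': occ=6, LF[15]=C('t')+6=13+6=19
L[16]='s': occ=3, LF[16]=C('s')+3=9+3=12
L[17]='r': occ=5, LF[17]=C('r')+5=1+5=6
L[18]='r': occ=6, LF[18]=C('r')+6=1+6=7
L[19]='r': occ=7, LF[19]=C('r')+7=1+7=8

Answer: 13 9 10 14 1 11 15 0 16 2 3 17 4 5 18 19 12 6 7 8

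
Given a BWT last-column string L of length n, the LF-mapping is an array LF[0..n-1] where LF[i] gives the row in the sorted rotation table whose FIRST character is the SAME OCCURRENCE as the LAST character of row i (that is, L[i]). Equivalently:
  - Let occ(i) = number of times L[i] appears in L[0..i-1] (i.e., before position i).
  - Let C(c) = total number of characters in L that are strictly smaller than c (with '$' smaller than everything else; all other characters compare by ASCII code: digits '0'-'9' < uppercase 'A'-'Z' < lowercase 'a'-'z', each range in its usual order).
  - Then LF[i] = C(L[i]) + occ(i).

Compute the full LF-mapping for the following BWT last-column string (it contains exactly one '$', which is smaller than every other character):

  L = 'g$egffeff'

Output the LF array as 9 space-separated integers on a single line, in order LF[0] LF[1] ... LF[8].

Char counts: '$':1, 'e':2, 'f':4, 'g':2
C (first-col start): C('$')=0, C('e')=1, C('f')=3, C('g')=7
L[0]='g': occ=0, LF[0]=C('g')+0=7+0=7
L[1]='$': occ=0, LF[1]=C('$')+0=0+0=0
L[2]='e': occ=0, LF[2]=C('e')+0=1+0=1
L[3]='g': occ=1, LF[3]=C('g')+1=7+1=8
L[4]='f': occ=0, LF[4]=C('f')+0=3+0=3
L[5]='f': occ=1, LF[5]=C('f')+1=3+1=4
L[6]='e': occ=1, LF[6]=C('e')+1=1+1=2
L[7]='f': occ=2, LF[7]=C('f')+2=3+2=5
L[8]='f': occ=3, LF[8]=C('f')+3=3+3=6

Answer: 7 0 1 8 3 4 2 5 6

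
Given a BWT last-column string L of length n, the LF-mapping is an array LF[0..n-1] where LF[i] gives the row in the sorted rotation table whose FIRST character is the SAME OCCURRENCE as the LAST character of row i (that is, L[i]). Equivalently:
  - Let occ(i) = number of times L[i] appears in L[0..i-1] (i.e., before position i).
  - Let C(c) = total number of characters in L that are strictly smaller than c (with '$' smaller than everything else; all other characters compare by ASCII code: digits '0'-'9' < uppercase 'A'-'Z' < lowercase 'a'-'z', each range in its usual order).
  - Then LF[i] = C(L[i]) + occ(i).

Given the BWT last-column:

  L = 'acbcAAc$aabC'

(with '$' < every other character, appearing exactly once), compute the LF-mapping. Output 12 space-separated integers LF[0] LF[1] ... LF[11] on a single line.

Answer: 4 9 7 10 1 2 11 0 5 6 8 3

Derivation:
Char counts: '$':1, 'A':2, 'C':1, 'a':3, 'b':2, 'c':3
C (first-col start): C('$')=0, C('A')=1, C('C')=3, C('a')=4, C('b')=7, C('c')=9
L[0]='a': occ=0, LF[0]=C('a')+0=4+0=4
L[1]='c': occ=0, LF[1]=C('c')+0=9+0=9
L[2]='b': occ=0, LF[2]=C('b')+0=7+0=7
L[3]='c': occ=1, LF[3]=C('c')+1=9+1=10
L[4]='A': occ=0, LF[4]=C('A')+0=1+0=1
L[5]='A': occ=1, LF[5]=C('A')+1=1+1=2
L[6]='c': occ=2, LF[6]=C('c')+2=9+2=11
L[7]='$': occ=0, LF[7]=C('$')+0=0+0=0
L[8]='a': occ=1, LF[8]=C('a')+1=4+1=5
L[9]='a': occ=2, LF[9]=C('a')+2=4+2=6
L[10]='b': occ=1, LF[10]=C('b')+1=7+1=8
L[11]='C': occ=0, LF[11]=C('C')+0=3+0=3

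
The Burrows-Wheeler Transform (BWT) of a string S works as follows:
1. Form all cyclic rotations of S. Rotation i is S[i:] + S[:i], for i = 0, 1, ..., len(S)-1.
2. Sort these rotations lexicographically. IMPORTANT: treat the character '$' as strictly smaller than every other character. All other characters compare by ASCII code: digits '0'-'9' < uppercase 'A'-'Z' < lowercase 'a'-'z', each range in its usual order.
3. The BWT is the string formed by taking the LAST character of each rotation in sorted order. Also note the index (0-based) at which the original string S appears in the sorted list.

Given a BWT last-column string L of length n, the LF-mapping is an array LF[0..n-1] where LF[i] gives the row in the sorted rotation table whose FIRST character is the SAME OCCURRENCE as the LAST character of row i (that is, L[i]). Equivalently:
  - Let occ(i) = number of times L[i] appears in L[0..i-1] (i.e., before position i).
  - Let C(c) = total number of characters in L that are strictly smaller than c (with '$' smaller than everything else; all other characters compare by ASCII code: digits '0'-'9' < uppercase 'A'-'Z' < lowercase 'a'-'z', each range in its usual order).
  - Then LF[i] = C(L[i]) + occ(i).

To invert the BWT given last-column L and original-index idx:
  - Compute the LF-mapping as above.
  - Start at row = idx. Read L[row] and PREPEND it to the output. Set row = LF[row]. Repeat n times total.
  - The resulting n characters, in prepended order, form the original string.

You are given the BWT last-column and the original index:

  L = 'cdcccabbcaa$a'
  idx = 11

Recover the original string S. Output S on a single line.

Answer: ccacacadabbc$

Derivation:
LF mapping: 7 12 8 9 10 1 5 6 11 2 3 0 4
Walk LF starting at row 11, prepending L[row]:
  step 1: row=11, L[11]='$', prepend. Next row=LF[11]=0
  step 2: row=0, L[0]='c', prepend. Next row=LF[0]=7
  step 3: row=7, L[7]='b', prepend. Next row=LF[7]=6
  step 4: row=6, L[6]='b', prepend. Next row=LF[6]=5
  step 5: row=5, L[5]='a', prepend. Next row=LF[5]=1
  step 6: row=1, L[1]='d', prepend. Next row=LF[1]=12
  step 7: row=12, L[12]='a', prepend. Next row=LF[12]=4
  step 8: row=4, L[4]='c', prepend. Next row=LF[4]=10
  step 9: row=10, L[10]='a', prepend. Next row=LF[10]=3
  step 10: row=3, L[3]='c', prepend. Next row=LF[3]=9
  step 11: row=9, L[9]='a', prepend. Next row=LF[9]=2
  step 12: row=2, L[2]='c', prepend. Next row=LF[2]=8
  step 13: row=8, L[8]='c', prepend. Next row=LF[8]=11
Reversed output: ccacacadabbc$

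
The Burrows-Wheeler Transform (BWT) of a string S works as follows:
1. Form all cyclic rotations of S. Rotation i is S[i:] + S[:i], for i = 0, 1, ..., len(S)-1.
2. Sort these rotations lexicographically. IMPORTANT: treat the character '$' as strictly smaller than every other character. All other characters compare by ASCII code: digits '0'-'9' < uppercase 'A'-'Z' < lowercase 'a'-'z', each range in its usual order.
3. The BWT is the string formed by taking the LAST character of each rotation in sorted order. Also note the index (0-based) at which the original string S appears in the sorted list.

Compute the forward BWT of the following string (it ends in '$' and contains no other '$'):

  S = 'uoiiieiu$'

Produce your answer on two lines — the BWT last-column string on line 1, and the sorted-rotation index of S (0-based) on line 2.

Answer: uiiioeui$
8

Derivation:
All 9 rotations (rotation i = S[i:]+S[:i]):
  rot[0] = uoiiieiu$
  rot[1] = oiiieiu$u
  rot[2] = iiieiu$uo
  rot[3] = iieiu$uoi
  rot[4] = ieiu$uoii
  rot[5] = eiu$uoiii
  rot[6] = iu$uoiiie
  rot[7] = u$uoiiiei
  rot[8] = $uoiiieiu
Sorted (with $ < everything):
  sorted[0] = $uoiiieiu  (last char: 'u')
  sorted[1] = eiu$uoiii  (last char: 'i')
  sorted[2] = ieiu$uoii  (last char: 'i')
  sorted[3] = iieiu$uoi  (last char: 'i')
  sorted[4] = iiieiu$uo  (last char: 'o')
  sorted[5] = iu$uoiiie  (last char: 'e')
  sorted[6] = oiiieiu$u  (last char: 'u')
  sorted[7] = u$uoiiiei  (last char: 'i')
  sorted[8] = uoiiieiu$  (last char: '$')
Last column: uiiioeui$
Original string S is at sorted index 8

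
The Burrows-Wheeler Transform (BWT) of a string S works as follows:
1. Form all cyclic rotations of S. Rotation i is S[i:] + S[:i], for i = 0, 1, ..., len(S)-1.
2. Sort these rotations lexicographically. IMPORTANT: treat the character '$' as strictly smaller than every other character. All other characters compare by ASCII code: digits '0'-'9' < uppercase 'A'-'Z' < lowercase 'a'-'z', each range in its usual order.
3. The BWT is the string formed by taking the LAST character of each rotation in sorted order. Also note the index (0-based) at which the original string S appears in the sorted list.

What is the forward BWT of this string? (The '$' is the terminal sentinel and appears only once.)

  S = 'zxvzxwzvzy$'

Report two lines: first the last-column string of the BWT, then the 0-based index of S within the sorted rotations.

Answer: yxzxzzzw$vv
8

Derivation:
All 11 rotations (rotation i = S[i:]+S[:i]):
  rot[0] = zxvzxwzvzy$
  rot[1] = xvzxwzvzy$z
  rot[2] = vzxwzvzy$zx
  rot[3] = zxwzvzy$zxv
  rot[4] = xwzvzy$zxvz
  rot[5] = wzvzy$zxvzx
  rot[6] = zvzy$zxvzxw
  rot[7] = vzy$zxvzxwz
  rot[8] = zy$zxvzxwzv
  rot[9] = y$zxvzxwzvz
  rot[10] = $zxvzxwzvzy
Sorted (with $ < everything):
  sorted[0] = $zxvzxwzvzy  (last char: 'y')
  sorted[1] = vzxwzvzy$zx  (last char: 'x')
  sorted[2] = vzy$zxvzxwz  (last char: 'z')
  sorted[3] = wzvzy$zxvzx  (last char: 'x')
  sorted[4] = xvzxwzvzy$z  (last char: 'z')
  sorted[5] = xwzvzy$zxvz  (last char: 'z')
  sorted[6] = y$zxvzxwzvz  (last char: 'z')
  sorted[7] = zvzy$zxvzxw  (last char: 'w')
  sorted[8] = zxvzxwzvzy$  (last char: '$')
  sorted[9] = zxwzvzy$zxv  (last char: 'v')
  sorted[10] = zy$zxvzxwzv  (last char: 'v')
Last column: yxzxzzzw$vv
Original string S is at sorted index 8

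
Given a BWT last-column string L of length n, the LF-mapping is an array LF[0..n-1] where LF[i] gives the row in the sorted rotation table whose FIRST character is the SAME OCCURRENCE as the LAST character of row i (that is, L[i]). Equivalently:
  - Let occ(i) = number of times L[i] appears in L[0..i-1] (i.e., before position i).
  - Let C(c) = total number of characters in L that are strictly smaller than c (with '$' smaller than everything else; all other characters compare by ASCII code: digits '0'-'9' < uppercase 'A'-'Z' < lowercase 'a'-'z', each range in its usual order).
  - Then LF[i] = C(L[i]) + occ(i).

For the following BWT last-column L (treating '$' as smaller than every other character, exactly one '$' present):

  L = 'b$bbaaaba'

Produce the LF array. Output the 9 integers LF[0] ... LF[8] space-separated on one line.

Answer: 5 0 6 7 1 2 3 8 4

Derivation:
Char counts: '$':1, 'a':4, 'b':4
C (first-col start): C('$')=0, C('a')=1, C('b')=5
L[0]='b': occ=0, LF[0]=C('b')+0=5+0=5
L[1]='$': occ=0, LF[1]=C('$')+0=0+0=0
L[2]='b': occ=1, LF[2]=C('b')+1=5+1=6
L[3]='b': occ=2, LF[3]=C('b')+2=5+2=7
L[4]='a': occ=0, LF[4]=C('a')+0=1+0=1
L[5]='a': occ=1, LF[5]=C('a')+1=1+1=2
L[6]='a': occ=2, LF[6]=C('a')+2=1+2=3
L[7]='b': occ=3, LF[7]=C('b')+3=5+3=8
L[8]='a': occ=3, LF[8]=C('a')+3=1+3=4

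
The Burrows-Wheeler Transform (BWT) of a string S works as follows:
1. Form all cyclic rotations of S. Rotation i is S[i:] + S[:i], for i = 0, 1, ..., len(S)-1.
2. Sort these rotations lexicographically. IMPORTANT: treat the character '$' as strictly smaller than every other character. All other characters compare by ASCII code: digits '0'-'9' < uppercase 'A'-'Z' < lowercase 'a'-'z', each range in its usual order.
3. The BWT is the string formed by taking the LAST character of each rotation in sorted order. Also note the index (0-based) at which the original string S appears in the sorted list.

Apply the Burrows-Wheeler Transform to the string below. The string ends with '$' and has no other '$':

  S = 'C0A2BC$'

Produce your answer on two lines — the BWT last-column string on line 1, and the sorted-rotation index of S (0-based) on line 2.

Answer: CCA02B$
6

Derivation:
All 7 rotations (rotation i = S[i:]+S[:i]):
  rot[0] = C0A2BC$
  rot[1] = 0A2BC$C
  rot[2] = A2BC$C0
  rot[3] = 2BC$C0A
  rot[4] = BC$C0A2
  rot[5] = C$C0A2B
  rot[6] = $C0A2BC
Sorted (with $ < everything):
  sorted[0] = $C0A2BC  (last char: 'C')
  sorted[1] = 0A2BC$C  (last char: 'C')
  sorted[2] = 2BC$C0A  (last char: 'A')
  sorted[3] = A2BC$C0  (last char: '0')
  sorted[4] = BC$C0A2  (last char: '2')
  sorted[5] = C$C0A2B  (last char: 'B')
  sorted[6] = C0A2BC$  (last char: '$')
Last column: CCA02B$
Original string S is at sorted index 6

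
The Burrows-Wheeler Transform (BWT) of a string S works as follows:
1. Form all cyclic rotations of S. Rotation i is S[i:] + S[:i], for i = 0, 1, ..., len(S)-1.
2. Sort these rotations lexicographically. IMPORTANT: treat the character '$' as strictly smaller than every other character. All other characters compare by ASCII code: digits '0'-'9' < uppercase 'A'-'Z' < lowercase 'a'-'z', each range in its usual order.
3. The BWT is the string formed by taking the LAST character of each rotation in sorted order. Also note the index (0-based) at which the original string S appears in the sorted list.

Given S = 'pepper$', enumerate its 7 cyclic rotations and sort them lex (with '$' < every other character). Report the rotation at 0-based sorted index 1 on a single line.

All 7 rotations (rotation i = S[i:]+S[:i]):
  rot[0] = pepper$
  rot[1] = epper$p
  rot[2] = pper$pe
  rot[3] = per$pep
  rot[4] = er$pepp
  rot[5] = r$peppe
  rot[6] = $pepper
Sorted (with $ < everything):
  sorted[0] = $pepper
  sorted[1] = epper$p
  sorted[2] = er$pepp
  sorted[3] = pepper$
  sorted[4] = per$pep
  sorted[5] = pper$pe
  sorted[6] = r$peppe
sorted[1] = epper$p

Answer: epper$p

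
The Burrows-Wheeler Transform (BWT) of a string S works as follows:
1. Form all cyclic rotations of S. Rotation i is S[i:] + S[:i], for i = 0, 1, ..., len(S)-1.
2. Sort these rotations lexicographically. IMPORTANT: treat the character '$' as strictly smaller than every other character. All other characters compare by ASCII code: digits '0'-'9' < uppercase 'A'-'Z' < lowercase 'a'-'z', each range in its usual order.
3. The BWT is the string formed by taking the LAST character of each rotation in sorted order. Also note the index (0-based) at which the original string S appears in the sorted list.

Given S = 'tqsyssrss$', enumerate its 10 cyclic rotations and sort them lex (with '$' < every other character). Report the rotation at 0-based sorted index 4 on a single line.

Answer: srss$tqsys

Derivation:
All 10 rotations (rotation i = S[i:]+S[:i]):
  rot[0] = tqsyssrss$
  rot[1] = qsyssrss$t
  rot[2] = syssrss$tq
  rot[3] = yssrss$tqs
  rot[4] = ssrss$tqsy
  rot[5] = srss$tqsys
  rot[6] = rss$tqsyss
  rot[7] = ss$tqsyssr
  rot[8] = s$tqsyssrs
  rot[9] = $tqsyssrss
Sorted (with $ < everything):
  sorted[0] = $tqsyssrss
  sorted[1] = qsyssrss$t
  sorted[2] = rss$tqsyss
  sorted[3] = s$tqsyssrs
  sorted[4] = srss$tqsys
  sorted[5] = ss$tqsyssr
  sorted[6] = ssrss$tqsy
  sorted[7] = syssrss$tq
  sorted[8] = tqsyssrss$
  sorted[9] = yssrss$tqs
sorted[4] = srss$tqsys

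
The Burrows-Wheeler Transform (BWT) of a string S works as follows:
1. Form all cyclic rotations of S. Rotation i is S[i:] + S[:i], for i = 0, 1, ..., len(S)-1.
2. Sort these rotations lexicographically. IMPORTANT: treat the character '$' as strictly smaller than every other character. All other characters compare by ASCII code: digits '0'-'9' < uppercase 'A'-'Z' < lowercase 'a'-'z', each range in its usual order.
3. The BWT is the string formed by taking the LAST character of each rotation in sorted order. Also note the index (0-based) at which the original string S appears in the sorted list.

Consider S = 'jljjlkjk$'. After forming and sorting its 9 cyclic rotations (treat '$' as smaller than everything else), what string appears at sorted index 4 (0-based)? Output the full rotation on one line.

All 9 rotations (rotation i = S[i:]+S[:i]):
  rot[0] = jljjlkjk$
  rot[1] = ljjlkjk$j
  rot[2] = jjlkjk$jl
  rot[3] = jlkjk$jlj
  rot[4] = lkjk$jljj
  rot[5] = kjk$jljjl
  rot[6] = jk$jljjlk
  rot[7] = k$jljjlkj
  rot[8] = $jljjlkjk
Sorted (with $ < everything):
  sorted[0] = $jljjlkjk
  sorted[1] = jjlkjk$jl
  sorted[2] = jk$jljjlk
  sorted[3] = jljjlkjk$
  sorted[4] = jlkjk$jlj
  sorted[5] = k$jljjlkj
  sorted[6] = kjk$jljjl
  sorted[7] = ljjlkjk$j
  sorted[8] = lkjk$jljj
sorted[4] = jlkjk$jlj

Answer: jlkjk$jlj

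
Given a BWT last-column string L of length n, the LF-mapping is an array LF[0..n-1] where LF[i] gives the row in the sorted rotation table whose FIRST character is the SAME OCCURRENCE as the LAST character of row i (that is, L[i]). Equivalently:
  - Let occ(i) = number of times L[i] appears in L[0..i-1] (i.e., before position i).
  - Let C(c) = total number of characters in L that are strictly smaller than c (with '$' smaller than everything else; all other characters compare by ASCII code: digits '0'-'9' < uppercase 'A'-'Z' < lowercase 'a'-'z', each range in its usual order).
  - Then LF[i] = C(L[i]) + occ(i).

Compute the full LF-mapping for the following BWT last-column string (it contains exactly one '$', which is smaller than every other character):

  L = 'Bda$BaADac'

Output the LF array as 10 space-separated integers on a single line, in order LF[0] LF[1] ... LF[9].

Char counts: '$':1, 'A':1, 'B':2, 'D':1, 'a':3, 'c':1, 'd':1
C (first-col start): C('$')=0, C('A')=1, C('B')=2, C('D')=4, C('a')=5, C('c')=8, C('d')=9
L[0]='B': occ=0, LF[0]=C('B')+0=2+0=2
L[1]='d': occ=0, LF[1]=C('d')+0=9+0=9
L[2]='a': occ=0, LF[2]=C('a')+0=5+0=5
L[3]='$': occ=0, LF[3]=C('$')+0=0+0=0
L[4]='B': occ=1, LF[4]=C('B')+1=2+1=3
L[5]='a': occ=1, LF[5]=C('a')+1=5+1=6
L[6]='A': occ=0, LF[6]=C('A')+0=1+0=1
L[7]='D': occ=0, LF[7]=C('D')+0=4+0=4
L[8]='a': occ=2, LF[8]=C('a')+2=5+2=7
L[9]='c': occ=0, LF[9]=C('c')+0=8+0=8

Answer: 2 9 5 0 3 6 1 4 7 8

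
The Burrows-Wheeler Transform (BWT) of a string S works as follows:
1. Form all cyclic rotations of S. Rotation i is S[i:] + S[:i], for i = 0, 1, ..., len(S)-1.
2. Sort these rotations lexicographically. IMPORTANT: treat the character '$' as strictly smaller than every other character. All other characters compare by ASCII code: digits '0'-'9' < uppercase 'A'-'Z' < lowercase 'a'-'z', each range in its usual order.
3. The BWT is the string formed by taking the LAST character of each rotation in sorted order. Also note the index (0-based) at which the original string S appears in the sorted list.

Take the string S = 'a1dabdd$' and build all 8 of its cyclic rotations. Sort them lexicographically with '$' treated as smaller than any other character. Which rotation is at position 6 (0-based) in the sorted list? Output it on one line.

All 8 rotations (rotation i = S[i:]+S[:i]):
  rot[0] = a1dabdd$
  rot[1] = 1dabdd$a
  rot[2] = dabdd$a1
  rot[3] = abdd$a1d
  rot[4] = bdd$a1da
  rot[5] = dd$a1dab
  rot[6] = d$a1dabd
  rot[7] = $a1dabdd
Sorted (with $ < everything):
  sorted[0] = $a1dabdd
  sorted[1] = 1dabdd$a
  sorted[2] = a1dabdd$
  sorted[3] = abdd$a1d
  sorted[4] = bdd$a1da
  sorted[5] = d$a1dabd
  sorted[6] = dabdd$a1
  sorted[7] = dd$a1dab
sorted[6] = dabdd$a1

Answer: dabdd$a1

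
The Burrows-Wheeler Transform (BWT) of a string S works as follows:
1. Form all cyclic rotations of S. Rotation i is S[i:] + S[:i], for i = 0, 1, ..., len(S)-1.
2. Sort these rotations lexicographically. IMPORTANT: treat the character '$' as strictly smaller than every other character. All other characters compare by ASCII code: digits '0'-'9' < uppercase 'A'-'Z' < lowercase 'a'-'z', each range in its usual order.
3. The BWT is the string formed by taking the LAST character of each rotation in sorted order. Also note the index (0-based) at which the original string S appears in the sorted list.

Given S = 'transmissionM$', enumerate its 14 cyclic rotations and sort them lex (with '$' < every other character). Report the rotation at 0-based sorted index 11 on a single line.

All 14 rotations (rotation i = S[i:]+S[:i]):
  rot[0] = transmissionM$
  rot[1] = ransmissionM$t
  rot[2] = ansmissionM$tr
  rot[3] = nsmissionM$tra
  rot[4] = smissionM$tran
  rot[5] = missionM$trans
  rot[6] = issionM$transm
  rot[7] = ssionM$transmi
  rot[8] = sionM$transmis
  rot[9] = ionM$transmiss
  rot[10] = onM$transmissi
  rot[11] = nM$transmissio
  rot[12] = M$transmission
  rot[13] = $transmissionM
Sorted (with $ < everything):
  sorted[0] = $transmissionM
  sorted[1] = M$transmission
  sorted[2] = ansmissionM$tr
  sorted[3] = ionM$transmiss
  sorted[4] = issionM$transm
  sorted[5] = missionM$trans
  sorted[6] = nM$transmissio
  sorted[7] = nsmissionM$tra
  sorted[8] = onM$transmissi
  sorted[9] = ransmissionM$t
  sorted[10] = sionM$transmis
  sorted[11] = smissionM$tran
  sorted[12] = ssionM$transmi
  sorted[13] = transmissionM$
sorted[11] = smissionM$tran

Answer: smissionM$tran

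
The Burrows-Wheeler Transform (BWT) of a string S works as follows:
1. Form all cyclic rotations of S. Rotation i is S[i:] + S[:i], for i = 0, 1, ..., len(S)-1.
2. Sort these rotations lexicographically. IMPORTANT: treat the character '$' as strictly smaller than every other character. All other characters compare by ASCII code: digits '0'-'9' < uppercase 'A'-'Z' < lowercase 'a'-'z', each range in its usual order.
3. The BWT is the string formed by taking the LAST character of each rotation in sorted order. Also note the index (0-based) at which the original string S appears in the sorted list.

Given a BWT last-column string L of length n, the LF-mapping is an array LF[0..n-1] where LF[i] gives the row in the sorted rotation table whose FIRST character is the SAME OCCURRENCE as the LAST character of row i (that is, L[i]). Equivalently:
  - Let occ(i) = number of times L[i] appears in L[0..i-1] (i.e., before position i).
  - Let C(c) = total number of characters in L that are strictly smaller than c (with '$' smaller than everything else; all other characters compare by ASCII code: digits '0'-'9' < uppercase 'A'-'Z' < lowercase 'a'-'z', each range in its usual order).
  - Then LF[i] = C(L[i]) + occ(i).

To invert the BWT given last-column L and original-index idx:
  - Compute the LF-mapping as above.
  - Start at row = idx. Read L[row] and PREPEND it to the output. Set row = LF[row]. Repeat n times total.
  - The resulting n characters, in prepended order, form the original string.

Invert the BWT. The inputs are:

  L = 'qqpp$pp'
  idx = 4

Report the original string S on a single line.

Answer: pqpppq$

Derivation:
LF mapping: 5 6 1 2 0 3 4
Walk LF starting at row 4, prepending L[row]:
  step 1: row=4, L[4]='$', prepend. Next row=LF[4]=0
  step 2: row=0, L[0]='q', prepend. Next row=LF[0]=5
  step 3: row=5, L[5]='p', prepend. Next row=LF[5]=3
  step 4: row=3, L[3]='p', prepend. Next row=LF[3]=2
  step 5: row=2, L[2]='p', prepend. Next row=LF[2]=1
  step 6: row=1, L[1]='q', prepend. Next row=LF[1]=6
  step 7: row=6, L[6]='p', prepend. Next row=LF[6]=4
Reversed output: pqpppq$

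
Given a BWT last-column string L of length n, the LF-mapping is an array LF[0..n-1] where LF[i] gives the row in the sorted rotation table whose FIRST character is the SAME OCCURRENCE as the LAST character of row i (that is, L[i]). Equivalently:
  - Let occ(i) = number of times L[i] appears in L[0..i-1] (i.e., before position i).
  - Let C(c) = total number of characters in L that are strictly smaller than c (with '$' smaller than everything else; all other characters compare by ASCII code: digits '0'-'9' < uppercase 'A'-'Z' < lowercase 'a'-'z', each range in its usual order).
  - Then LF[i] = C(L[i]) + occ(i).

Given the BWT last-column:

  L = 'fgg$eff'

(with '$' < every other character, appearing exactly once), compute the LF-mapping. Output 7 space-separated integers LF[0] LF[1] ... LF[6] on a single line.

Char counts: '$':1, 'e':1, 'f':3, 'g':2
C (first-col start): C('$')=0, C('e')=1, C('f')=2, C('g')=5
L[0]='f': occ=0, LF[0]=C('f')+0=2+0=2
L[1]='g': occ=0, LF[1]=C('g')+0=5+0=5
L[2]='g': occ=1, LF[2]=C('g')+1=5+1=6
L[3]='$': occ=0, LF[3]=C('$')+0=0+0=0
L[4]='e': occ=0, LF[4]=C('e')+0=1+0=1
L[5]='f': occ=1, LF[5]=C('f')+1=2+1=3
L[6]='f': occ=2, LF[6]=C('f')+2=2+2=4

Answer: 2 5 6 0 1 3 4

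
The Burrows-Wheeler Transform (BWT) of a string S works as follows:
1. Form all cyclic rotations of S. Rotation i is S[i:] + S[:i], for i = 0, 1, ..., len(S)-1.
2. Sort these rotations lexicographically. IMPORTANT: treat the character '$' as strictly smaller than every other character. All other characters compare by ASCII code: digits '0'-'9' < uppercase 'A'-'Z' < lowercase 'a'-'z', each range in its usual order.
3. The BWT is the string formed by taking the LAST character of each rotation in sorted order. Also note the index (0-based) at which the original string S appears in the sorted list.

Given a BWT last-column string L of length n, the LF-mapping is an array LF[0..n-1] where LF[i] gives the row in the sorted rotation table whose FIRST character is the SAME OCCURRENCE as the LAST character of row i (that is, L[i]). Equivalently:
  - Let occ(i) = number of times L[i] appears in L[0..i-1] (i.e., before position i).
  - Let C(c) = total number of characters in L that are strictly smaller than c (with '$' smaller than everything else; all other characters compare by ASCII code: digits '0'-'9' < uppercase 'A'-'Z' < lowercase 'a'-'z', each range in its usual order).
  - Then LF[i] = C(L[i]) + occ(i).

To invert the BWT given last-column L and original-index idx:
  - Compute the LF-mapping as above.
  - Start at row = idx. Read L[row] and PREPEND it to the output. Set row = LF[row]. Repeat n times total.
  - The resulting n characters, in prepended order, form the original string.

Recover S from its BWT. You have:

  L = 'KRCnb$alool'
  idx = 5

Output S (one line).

LF mapping: 2 3 1 8 5 0 4 6 9 10 7
Walk LF starting at row 5, prepending L[row]:
  step 1: row=5, L[5]='$', prepend. Next row=LF[5]=0
  step 2: row=0, L[0]='K', prepend. Next row=LF[0]=2
  step 3: row=2, L[2]='C', prepend. Next row=LF[2]=1
  step 4: row=1, L[1]='R', prepend. Next row=LF[1]=3
  step 5: row=3, L[3]='n', prepend. Next row=LF[3]=8
  step 6: row=8, L[8]='o', prepend. Next row=LF[8]=9
  step 7: row=9, L[9]='o', prepend. Next row=LF[9]=10
  step 8: row=10, L[10]='l', prepend. Next row=LF[10]=7
  step 9: row=7, L[7]='l', prepend. Next row=LF[7]=6
  step 10: row=6, L[6]='a', prepend. Next row=LF[6]=4
  step 11: row=4, L[4]='b', prepend. Next row=LF[4]=5
Reversed output: balloonRCK$

Answer: balloonRCK$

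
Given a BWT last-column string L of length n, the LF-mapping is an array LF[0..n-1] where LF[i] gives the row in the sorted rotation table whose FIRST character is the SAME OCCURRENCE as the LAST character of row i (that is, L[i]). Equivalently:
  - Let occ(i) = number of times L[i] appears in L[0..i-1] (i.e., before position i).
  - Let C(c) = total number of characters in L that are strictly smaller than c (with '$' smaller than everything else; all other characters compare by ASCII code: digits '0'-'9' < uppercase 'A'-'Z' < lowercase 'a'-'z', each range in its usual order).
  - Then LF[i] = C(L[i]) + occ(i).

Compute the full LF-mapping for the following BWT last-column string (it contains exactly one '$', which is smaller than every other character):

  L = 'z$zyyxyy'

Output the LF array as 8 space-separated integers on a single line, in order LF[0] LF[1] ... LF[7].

Char counts: '$':1, 'x':1, 'y':4, 'z':2
C (first-col start): C('$')=0, C('x')=1, C('y')=2, C('z')=6
L[0]='z': occ=0, LF[0]=C('z')+0=6+0=6
L[1]='$': occ=0, LF[1]=C('$')+0=0+0=0
L[2]='z': occ=1, LF[2]=C('z')+1=6+1=7
L[3]='y': occ=0, LF[3]=C('y')+0=2+0=2
L[4]='y': occ=1, LF[4]=C('y')+1=2+1=3
L[5]='x': occ=0, LF[5]=C('x')+0=1+0=1
L[6]='y': occ=2, LF[6]=C('y')+2=2+2=4
L[7]='y': occ=3, LF[7]=C('y')+3=2+3=5

Answer: 6 0 7 2 3 1 4 5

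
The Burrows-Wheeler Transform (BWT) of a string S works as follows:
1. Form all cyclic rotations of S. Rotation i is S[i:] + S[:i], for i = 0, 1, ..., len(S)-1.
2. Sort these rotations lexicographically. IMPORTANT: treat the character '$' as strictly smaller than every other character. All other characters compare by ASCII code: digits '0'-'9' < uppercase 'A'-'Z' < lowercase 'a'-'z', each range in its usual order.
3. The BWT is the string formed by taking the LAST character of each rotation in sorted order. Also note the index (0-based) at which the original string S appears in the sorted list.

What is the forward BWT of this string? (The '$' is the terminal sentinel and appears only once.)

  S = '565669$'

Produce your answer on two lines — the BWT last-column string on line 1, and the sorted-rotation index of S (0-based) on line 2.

All 7 rotations (rotation i = S[i:]+S[:i]):
  rot[0] = 565669$
  rot[1] = 65669$5
  rot[2] = 5669$56
  rot[3] = 669$565
  rot[4] = 69$5656
  rot[5] = 9$56566
  rot[6] = $565669
Sorted (with $ < everything):
  sorted[0] = $565669  (last char: '9')
  sorted[1] = 565669$  (last char: '$')
  sorted[2] = 5669$56  (last char: '6')
  sorted[3] = 65669$5  (last char: '5')
  sorted[4] = 669$565  (last char: '5')
  sorted[5] = 69$5656  (last char: '6')
  sorted[6] = 9$56566  (last char: '6')
Last column: 9$65566
Original string S is at sorted index 1

Answer: 9$65566
1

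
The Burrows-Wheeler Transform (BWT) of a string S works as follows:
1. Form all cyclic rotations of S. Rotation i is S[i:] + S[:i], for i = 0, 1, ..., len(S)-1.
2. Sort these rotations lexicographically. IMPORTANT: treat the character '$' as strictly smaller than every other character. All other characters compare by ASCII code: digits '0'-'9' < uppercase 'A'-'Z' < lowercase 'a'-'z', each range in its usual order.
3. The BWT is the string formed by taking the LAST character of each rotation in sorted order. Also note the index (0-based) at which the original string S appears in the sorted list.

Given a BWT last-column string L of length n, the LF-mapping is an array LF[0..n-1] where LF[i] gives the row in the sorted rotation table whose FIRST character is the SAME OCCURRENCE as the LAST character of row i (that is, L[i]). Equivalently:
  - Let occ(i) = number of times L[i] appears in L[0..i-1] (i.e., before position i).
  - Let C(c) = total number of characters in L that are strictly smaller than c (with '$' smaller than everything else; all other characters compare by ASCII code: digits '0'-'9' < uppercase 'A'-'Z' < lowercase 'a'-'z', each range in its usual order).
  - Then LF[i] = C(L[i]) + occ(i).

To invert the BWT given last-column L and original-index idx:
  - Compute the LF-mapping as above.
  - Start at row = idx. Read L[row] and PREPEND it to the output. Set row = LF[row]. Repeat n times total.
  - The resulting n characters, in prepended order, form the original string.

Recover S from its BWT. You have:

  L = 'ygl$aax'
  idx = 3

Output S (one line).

Answer: galaxy$

Derivation:
LF mapping: 6 3 4 0 1 2 5
Walk LF starting at row 3, prepending L[row]:
  step 1: row=3, L[3]='$', prepend. Next row=LF[3]=0
  step 2: row=0, L[0]='y', prepend. Next row=LF[0]=6
  step 3: row=6, L[6]='x', prepend. Next row=LF[6]=5
  step 4: row=5, L[5]='a', prepend. Next row=LF[5]=2
  step 5: row=2, L[2]='l', prepend. Next row=LF[2]=4
  step 6: row=4, L[4]='a', prepend. Next row=LF[4]=1
  step 7: row=1, L[1]='g', prepend. Next row=LF[1]=3
Reversed output: galaxy$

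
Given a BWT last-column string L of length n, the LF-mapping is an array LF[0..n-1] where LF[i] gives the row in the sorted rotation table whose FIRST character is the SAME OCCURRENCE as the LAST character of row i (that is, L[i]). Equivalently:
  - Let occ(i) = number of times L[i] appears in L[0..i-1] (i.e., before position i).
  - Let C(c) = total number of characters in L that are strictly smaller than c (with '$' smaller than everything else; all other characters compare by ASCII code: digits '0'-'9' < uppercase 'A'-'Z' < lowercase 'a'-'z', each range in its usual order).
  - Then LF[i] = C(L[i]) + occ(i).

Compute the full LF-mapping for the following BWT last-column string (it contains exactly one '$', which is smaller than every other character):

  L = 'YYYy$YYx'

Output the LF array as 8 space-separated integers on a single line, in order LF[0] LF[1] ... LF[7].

Char counts: '$':1, 'Y':5, 'x':1, 'y':1
C (first-col start): C('$')=0, C('Y')=1, C('x')=6, C('y')=7
L[0]='Y': occ=0, LF[0]=C('Y')+0=1+0=1
L[1]='Y': occ=1, LF[1]=C('Y')+1=1+1=2
L[2]='Y': occ=2, LF[2]=C('Y')+2=1+2=3
L[3]='y': occ=0, LF[3]=C('y')+0=7+0=7
L[4]='$': occ=0, LF[4]=C('$')+0=0+0=0
L[5]='Y': occ=3, LF[5]=C('Y')+3=1+3=4
L[6]='Y': occ=4, LF[6]=C('Y')+4=1+4=5
L[7]='x': occ=0, LF[7]=C('x')+0=6+0=6

Answer: 1 2 3 7 0 4 5 6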